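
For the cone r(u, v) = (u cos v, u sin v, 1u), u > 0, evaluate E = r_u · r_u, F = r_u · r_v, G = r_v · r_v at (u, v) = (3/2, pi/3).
E = 2;  F = 0;  G = 9/4

Partials: r_u = (cos(v), sin(v), 1), r_v = (-u*sin(v), u*cos(v), 0). As functions of (u, v):
  E = r_u · r_u = 2,
  F = r_u · r_v = 0,
  G = r_v · r_v = u^2.
Evaluating at (u, v) = (3/2, pi/3): E = 2, F = 0, G = 9/4.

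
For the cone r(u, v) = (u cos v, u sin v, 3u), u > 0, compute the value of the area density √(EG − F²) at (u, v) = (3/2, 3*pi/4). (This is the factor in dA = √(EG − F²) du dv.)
√(EG − F²)|_{(3/2, 3*pi/4)} = 3*sqrt(10)/2

E = 10, F = 0, G = u^2, so EG − F² = 10*u^2. Taking the positive square root: √(EG − F²) = sqrt(10)*Abs(u). At (u, v) = (3/2, 3*pi/4): 3*sqrt(10)/2.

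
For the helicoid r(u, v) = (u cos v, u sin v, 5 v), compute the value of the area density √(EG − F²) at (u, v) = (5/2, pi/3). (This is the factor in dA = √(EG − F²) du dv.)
√(EG − F²)|_{(5/2, pi/3)} = 5*sqrt(5)/2

E = 1, F = 0, G = u^2 + 25, so EG − F² = u^2 + 25. Taking the positive square root: √(EG − F²) = sqrt(u^2 + 25). At (u, v) = (5/2, pi/3): 5*sqrt(5)/2.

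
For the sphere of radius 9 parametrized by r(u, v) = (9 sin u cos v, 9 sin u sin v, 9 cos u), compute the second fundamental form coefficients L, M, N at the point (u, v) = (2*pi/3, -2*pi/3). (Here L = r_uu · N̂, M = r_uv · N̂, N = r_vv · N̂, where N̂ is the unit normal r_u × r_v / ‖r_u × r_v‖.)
L = -9;  M = 0;  N = -27/4

Compute the unit normal N̂(u, v) = (sin(u)^2*cos(v)/Abs(sin(u)), sin(u)^2*sin(v)/Abs(sin(u)), sin(2*u)/(2*Abs(sin(u)))), and the second partials r_uu, r_uv, r_vv. Take dot products:
  L(u, v) = r_uu · N̂ = -9*sin(u)/Abs(sin(u)),
  M(u, v) = r_uv · N̂ = 0,
  N(u, v) = r_vv · N̂ = -9*sin(u)^3/Abs(sin(u)).
Evaluating at (u, v) = (2*pi/3, -2*pi/3):
  L = -9, M = 0, N = -27/4.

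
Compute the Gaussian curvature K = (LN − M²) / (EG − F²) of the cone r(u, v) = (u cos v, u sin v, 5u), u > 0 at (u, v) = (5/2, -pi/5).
K = 0

Coefficients of the first fundamental form: E = 26, F = 0, G = u^2.
Coefficients of the second fundamental form: L = 0, M = 0, N = 5*sqrt(26)*u^2/(26*Abs(u)).
Assemble K = (LN − M²)/(EG − F²) = 0. At (u, v) = (5/2, -pi/5): K = 0.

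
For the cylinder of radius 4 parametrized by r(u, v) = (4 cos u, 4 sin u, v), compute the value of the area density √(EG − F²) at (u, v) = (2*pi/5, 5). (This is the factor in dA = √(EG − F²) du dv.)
√(EG − F²)|_{(2*pi/5, 5)} = 4

E = 16, F = 0, G = 1, so EG − F² = 16. Taking the positive square root: √(EG − F²) = 4. At (u, v) = (2*pi/5, 5): 4.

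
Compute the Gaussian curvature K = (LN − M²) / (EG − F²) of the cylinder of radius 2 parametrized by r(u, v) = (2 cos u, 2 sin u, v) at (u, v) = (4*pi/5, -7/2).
K = 0

Coefficients of the first fundamental form: E = 4, F = 0, G = 1.
Coefficients of the second fundamental form: L = -2, M = 0, N = 0.
Assemble K = (LN − M²)/(EG − F²) = 0. At (u, v) = (4*pi/5, -7/2): K = 0.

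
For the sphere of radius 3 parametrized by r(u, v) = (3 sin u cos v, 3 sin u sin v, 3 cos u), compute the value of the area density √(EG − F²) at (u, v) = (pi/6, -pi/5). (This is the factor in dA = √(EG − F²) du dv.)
√(EG − F²)|_{(pi/6, -pi/5)} = 9/2

E = 9, F = 0, G = 9*sin(u)^2, so EG − F² = 81*sin(u)^2. Taking the positive square root: √(EG − F²) = 9*Abs(sin(u)). At (u, v) = (pi/6, -pi/5): 9/2.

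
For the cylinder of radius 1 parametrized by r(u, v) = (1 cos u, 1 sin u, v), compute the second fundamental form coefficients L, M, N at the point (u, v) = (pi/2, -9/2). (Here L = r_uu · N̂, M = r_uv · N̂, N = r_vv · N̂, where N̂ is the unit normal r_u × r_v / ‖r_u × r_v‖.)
L = -1;  M = 0;  N = 0

Compute the unit normal N̂(u, v) = (cos(u), sin(u), 0), and the second partials r_uu, r_uv, r_vv. Take dot products:
  L(u, v) = r_uu · N̂ = -1,
  M(u, v) = r_uv · N̂ = 0,
  N(u, v) = r_vv · N̂ = 0.
Evaluating at (u, v) = (pi/2, -9/2):
  L = -1, M = 0, N = 0.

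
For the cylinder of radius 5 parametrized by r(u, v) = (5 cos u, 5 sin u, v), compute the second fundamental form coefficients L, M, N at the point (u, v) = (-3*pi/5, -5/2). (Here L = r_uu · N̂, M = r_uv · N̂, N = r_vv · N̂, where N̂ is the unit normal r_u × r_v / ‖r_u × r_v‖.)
L = -5;  M = 0;  N = 0

Compute the unit normal N̂(u, v) = (cos(u), sin(u), 0), and the second partials r_uu, r_uv, r_vv. Take dot products:
  L(u, v) = r_uu · N̂ = -5,
  M(u, v) = r_uv · N̂ = 0,
  N(u, v) = r_vv · N̂ = 0.
Evaluating at (u, v) = (-3*pi/5, -5/2):
  L = -5, M = 0, N = 0.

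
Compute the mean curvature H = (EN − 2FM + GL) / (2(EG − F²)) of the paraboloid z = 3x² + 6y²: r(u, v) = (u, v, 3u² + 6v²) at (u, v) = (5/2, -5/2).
H = 4059*sqrt(1126)/1267876

With E = 36*u^2 + 1, F = 72*u*v, G = 144*v^2 + 1, L = 6/sqrt(36*u^2 + 144*v^2 + 1), M = 0, N = 12/sqrt(36*u^2 + 144*v^2 + 1), assemble
  H = (EN − 2FM + GL) / (2(EG − F²)) = 9*(24*u^2 + 48*v^2 + 1)/(36*u^2 + 144*v^2 + 1)^(3/2).
At (u, v) = (5/2, -5/2): H = 4059*sqrt(1126)/1267876.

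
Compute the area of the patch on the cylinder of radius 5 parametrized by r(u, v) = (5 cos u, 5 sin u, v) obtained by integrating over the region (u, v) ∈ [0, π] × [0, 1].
Area = 5*pi

Area = ∫∫ √(EG − F²) du dv with √(EG − F²) = 5. Integrating over [0, π] × [0, 1] gives 5*pi.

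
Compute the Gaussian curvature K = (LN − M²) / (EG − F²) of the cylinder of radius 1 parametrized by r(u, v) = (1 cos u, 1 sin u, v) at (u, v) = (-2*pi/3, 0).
K = 0

Coefficients of the first fundamental form: E = 1, F = 0, G = 1.
Coefficients of the second fundamental form: L = -1, M = 0, N = 0.
Assemble K = (LN − M²)/(EG − F²) = 0. At (u, v) = (-2*pi/3, 0): K = 0.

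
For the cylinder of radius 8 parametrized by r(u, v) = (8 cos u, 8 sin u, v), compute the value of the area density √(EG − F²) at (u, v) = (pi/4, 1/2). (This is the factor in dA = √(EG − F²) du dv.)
√(EG − F²)|_{(pi/4, 1/2)} = 8

E = 64, F = 0, G = 1, so EG − F² = 64. Taking the positive square root: √(EG − F²) = 8. At (u, v) = (pi/4, 1/2): 8.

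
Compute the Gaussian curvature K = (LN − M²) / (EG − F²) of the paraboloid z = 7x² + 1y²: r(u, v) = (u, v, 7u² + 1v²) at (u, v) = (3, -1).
K = 28/3129361

Coefficients of the first fundamental form: E = 196*u^2 + 1, F = 28*u*v, G = 4*v^2 + 1.
Coefficients of the second fundamental form: L = 14/sqrt(196*u^2 + 4*v^2 + 1), M = 0, N = 2/sqrt(196*u^2 + 4*v^2 + 1).
Assemble K = (LN − M²)/(EG − F²) = 28/(38416*u^4 + 1568*u^2*v^2 + 392*u^2 + 16*v^4 + 8*v^2 + 1). At (u, v) = (3, -1): K = 28/3129361.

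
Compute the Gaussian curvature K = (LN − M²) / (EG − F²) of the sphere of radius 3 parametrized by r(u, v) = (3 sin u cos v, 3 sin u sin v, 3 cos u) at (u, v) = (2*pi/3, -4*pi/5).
K = 1/9

Coefficients of the first fundamental form: E = 9, F = 0, G = 9*sin(u)^2.
Coefficients of the second fundamental form: L = -3*sin(u)/Abs(sin(u)), M = 0, N = -3*sin(u)^3/Abs(sin(u)).
Assemble K = (LN − M²)/(EG − F²) = 1/9. At (u, v) = (2*pi/3, -4*pi/5): K = 1/9.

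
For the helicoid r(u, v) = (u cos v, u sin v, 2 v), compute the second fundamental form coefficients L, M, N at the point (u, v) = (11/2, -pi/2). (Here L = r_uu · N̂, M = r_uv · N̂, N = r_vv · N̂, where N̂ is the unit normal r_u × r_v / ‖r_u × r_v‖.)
L = 0;  M = -4*sqrt(137)/137;  N = 0

Compute the unit normal N̂(u, v) = (2*sin(v)/sqrt(u^2 + 4), -2*cos(v)/sqrt(u^2 + 4), u/sqrt(u^2 + 4)), and the second partials r_uu, r_uv, r_vv. Take dot products:
  L(u, v) = r_uu · N̂ = 0,
  M(u, v) = r_uv · N̂ = -2/sqrt(u^2 + 4),
  N(u, v) = r_vv · N̂ = 0.
Evaluating at (u, v) = (11/2, -pi/2):
  L = 0, M = -4*sqrt(137)/137, N = 0.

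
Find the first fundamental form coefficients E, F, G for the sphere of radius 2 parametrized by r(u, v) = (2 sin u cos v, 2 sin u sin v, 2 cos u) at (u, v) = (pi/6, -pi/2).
E = 4;  F = 0;  G = 1

Partials: r_u = (2*cos(u)*cos(v), 2*sin(v)*cos(u), -2*sin(u)), r_v = (-2*sin(u)*sin(v), 2*sin(u)*cos(v), 0). As functions of (u, v):
  E = r_u · r_u = 4,
  F = r_u · r_v = 0,
  G = r_v · r_v = 4*sin(u)^2.
Evaluating at (u, v) = (pi/6, -pi/2): E = 4, F = 0, G = 1.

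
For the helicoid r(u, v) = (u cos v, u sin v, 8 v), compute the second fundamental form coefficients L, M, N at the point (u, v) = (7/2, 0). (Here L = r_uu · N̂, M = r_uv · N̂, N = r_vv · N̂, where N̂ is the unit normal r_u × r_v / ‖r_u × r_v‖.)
L = 0;  M = -16*sqrt(305)/305;  N = 0

Compute the unit normal N̂(u, v) = (8*sin(v)/sqrt(u^2 + 64), -8*cos(v)/sqrt(u^2 + 64), u/sqrt(u^2 + 64)), and the second partials r_uu, r_uv, r_vv. Take dot products:
  L(u, v) = r_uu · N̂ = 0,
  M(u, v) = r_uv · N̂ = -8/sqrt(u^2 + 64),
  N(u, v) = r_vv · N̂ = 0.
Evaluating at (u, v) = (7/2, 0):
  L = 0, M = -16*sqrt(305)/305, N = 0.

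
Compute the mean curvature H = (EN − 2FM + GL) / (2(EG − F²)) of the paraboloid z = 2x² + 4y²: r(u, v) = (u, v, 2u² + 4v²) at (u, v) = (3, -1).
H = 710*sqrt(209)/43681

With E = 16*u^2 + 1, F = 32*u*v, G = 64*v^2 + 1, L = 4/sqrt(16*u^2 + 64*v^2 + 1), M = 0, N = 8/sqrt(16*u^2 + 64*v^2 + 1), assemble
  H = (EN − 2FM + GL) / (2(EG − F²)) = 2*(32*u^2 + 64*v^2 + 3)/(16*u^2 + 64*v^2 + 1)^(3/2).
At (u, v) = (3, -1): H = 710*sqrt(209)/43681.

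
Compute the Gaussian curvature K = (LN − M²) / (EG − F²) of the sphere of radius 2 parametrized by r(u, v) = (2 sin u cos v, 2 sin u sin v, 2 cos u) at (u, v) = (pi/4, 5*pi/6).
K = 1/4

Coefficients of the first fundamental form: E = 4, F = 0, G = 4*sin(u)^2.
Coefficients of the second fundamental form: L = -2*sin(u)/Abs(sin(u)), M = 0, N = -2*sin(u)^3/Abs(sin(u)).
Assemble K = (LN − M²)/(EG − F²) = 1/4. At (u, v) = (pi/4, 5*pi/6): K = 1/4.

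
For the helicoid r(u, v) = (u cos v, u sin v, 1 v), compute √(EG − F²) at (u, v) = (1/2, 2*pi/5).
√(EG − F²)|_{(1/2, 2*pi/5)} = sqrt(5)/2

E = 1, F = 0, G = u^2 + 1; EG − F² = u^2 + 1; √(EG − F²) = sqrt(u^2 + 1). At the given point: sqrt(5)/2.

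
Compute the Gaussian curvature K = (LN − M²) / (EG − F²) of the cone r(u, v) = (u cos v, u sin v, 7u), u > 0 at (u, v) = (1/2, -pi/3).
K = 0

Coefficients of the first fundamental form: E = 50, F = 0, G = u^2.
Coefficients of the second fundamental form: L = 0, M = 0, N = 7*sqrt(2)*u^2/(10*Abs(u)).
Assemble K = (LN − M²)/(EG − F²) = 0. At (u, v) = (1/2, -pi/3): K = 0.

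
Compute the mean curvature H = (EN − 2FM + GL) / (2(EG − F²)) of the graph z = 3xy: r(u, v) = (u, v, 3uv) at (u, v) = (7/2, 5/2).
H = -189*sqrt(670)/44890

With E = 9*v^2 + 1, F = 9*u*v, G = 9*u^2 + 1, L = 0, M = 3/sqrt(9*u^2 + 9*v^2 + 1), N = 0, assemble
  H = (EN − 2FM + GL) / (2(EG − F²)) = -27*u*v/(9*u^2 + 9*v^2 + 1)^(3/2).
At (u, v) = (7/2, 5/2): H = -189*sqrt(670)/44890.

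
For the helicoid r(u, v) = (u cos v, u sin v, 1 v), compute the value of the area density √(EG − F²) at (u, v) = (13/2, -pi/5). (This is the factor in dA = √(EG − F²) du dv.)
√(EG − F²)|_{(13/2, -pi/5)} = sqrt(173)/2

E = 1, F = 0, G = u^2 + 1, so EG − F² = u^2 + 1. Taking the positive square root: √(EG − F²) = sqrt(u^2 + 1). At (u, v) = (13/2, -pi/5): sqrt(173)/2.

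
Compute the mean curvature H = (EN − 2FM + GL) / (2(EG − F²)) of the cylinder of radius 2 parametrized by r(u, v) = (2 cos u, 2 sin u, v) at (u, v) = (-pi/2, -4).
H = -1/4

With E = 4, F = 0, G = 1, L = -2, M = 0, N = 0, assemble
  H = (EN − 2FM + GL) / (2(EG − F²)) = -1/4.
At (u, v) = (-pi/2, -4): H = -1/4.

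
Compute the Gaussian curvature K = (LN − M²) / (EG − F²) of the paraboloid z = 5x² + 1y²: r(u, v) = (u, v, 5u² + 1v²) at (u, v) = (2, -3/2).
K = 1/8405

Coefficients of the first fundamental form: E = 100*u^2 + 1, F = 20*u*v, G = 4*v^2 + 1.
Coefficients of the second fundamental form: L = 10/sqrt(100*u^2 + 4*v^2 + 1), M = 0, N = 2/sqrt(100*u^2 + 4*v^2 + 1).
Assemble K = (LN − M²)/(EG − F²) = 20/(10000*u^4 + 800*u^2*v^2 + 200*u^2 + 16*v^4 + 8*v^2 + 1). At (u, v) = (2, -3/2): K = 1/8405.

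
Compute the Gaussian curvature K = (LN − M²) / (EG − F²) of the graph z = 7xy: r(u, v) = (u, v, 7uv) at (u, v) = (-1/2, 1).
K = -784/62001

Coefficients of the first fundamental form: E = 49*v^2 + 1, F = 49*u*v, G = 49*u^2 + 1.
Coefficients of the second fundamental form: L = 0, M = 7/sqrt(49*u^2 + 49*v^2 + 1), N = 0.
Assemble K = (LN − M²)/(EG − F²) = -49/(2401*u^4 + 4802*u^2*v^2 + 98*u^2 + 2401*v^4 + 98*v^2 + 1). At (u, v) = (-1/2, 1): K = -784/62001.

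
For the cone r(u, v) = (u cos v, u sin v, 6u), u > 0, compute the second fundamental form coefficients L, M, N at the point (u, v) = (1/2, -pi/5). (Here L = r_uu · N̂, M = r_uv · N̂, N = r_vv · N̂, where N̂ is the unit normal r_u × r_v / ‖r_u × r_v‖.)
L = 0;  M = 0;  N = 3*sqrt(37)/37

Compute the unit normal N̂(u, v) = (-6*sqrt(37)*u*cos(v)/(37*Abs(u)), -6*sqrt(37)*u*sin(v)/(37*Abs(u)), sqrt(37)*u/(37*Abs(u))), and the second partials r_uu, r_uv, r_vv. Take dot products:
  L(u, v) = r_uu · N̂ = 0,
  M(u, v) = r_uv · N̂ = 0,
  N(u, v) = r_vv · N̂ = 6*sqrt(37)*u^2/(37*Abs(u)).
Evaluating at (u, v) = (1/2, -pi/5):
  L = 0, M = 0, N = 3*sqrt(37)/37.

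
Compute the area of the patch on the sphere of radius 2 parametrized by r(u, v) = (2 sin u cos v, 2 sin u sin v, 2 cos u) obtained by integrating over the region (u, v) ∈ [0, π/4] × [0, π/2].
Area = pi*(2 - sqrt(2))

Area = ∫∫ √(EG − F²) du dv with √(EG − F²) = 4*Abs(sin(u)). Integrating over [0, π/4] × [0, π/2] gives pi*(2 - sqrt(2)).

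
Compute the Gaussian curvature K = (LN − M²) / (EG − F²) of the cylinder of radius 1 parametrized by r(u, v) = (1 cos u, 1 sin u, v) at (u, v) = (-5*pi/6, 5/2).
K = 0

Coefficients of the first fundamental form: E = 1, F = 0, G = 1.
Coefficients of the second fundamental form: L = -1, M = 0, N = 0.
Assemble K = (LN − M²)/(EG − F²) = 0. At (u, v) = (-5*pi/6, 5/2): K = 0.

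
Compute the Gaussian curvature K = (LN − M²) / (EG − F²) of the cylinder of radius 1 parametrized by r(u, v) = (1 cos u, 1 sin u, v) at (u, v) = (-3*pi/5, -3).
K = 0

Coefficients of the first fundamental form: E = 1, F = 0, G = 1.
Coefficients of the second fundamental form: L = -1, M = 0, N = 0.
Assemble K = (LN − M²)/(EG − F²) = 0. At (u, v) = (-3*pi/5, -3): K = 0.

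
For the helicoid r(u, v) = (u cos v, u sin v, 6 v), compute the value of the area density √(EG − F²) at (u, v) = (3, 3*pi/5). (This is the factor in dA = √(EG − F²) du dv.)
√(EG − F²)|_{(3, 3*pi/5)} = 3*sqrt(5)

E = 1, F = 0, G = u^2 + 36, so EG − F² = u^2 + 36. Taking the positive square root: √(EG − F²) = sqrt(u^2 + 36). At (u, v) = (3, 3*pi/5): 3*sqrt(5).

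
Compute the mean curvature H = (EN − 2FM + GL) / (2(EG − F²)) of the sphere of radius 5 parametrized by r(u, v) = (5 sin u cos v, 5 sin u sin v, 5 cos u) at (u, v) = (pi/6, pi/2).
H = -1/5

With E = 25, F = 0, G = 25*sin(u)^2, L = -5*sin(u)/Abs(sin(u)), M = 0, N = -5*sin(u)^3/Abs(sin(u)), assemble
  H = (EN − 2FM + GL) / (2(EG − F²)) = -sin(u)/(5*Abs(sin(u))).
At (u, v) = (pi/6, pi/2): H = -1/5.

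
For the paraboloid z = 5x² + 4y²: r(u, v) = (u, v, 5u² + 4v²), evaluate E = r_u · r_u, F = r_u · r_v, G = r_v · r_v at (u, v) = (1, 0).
E = 101;  F = 0;  G = 1

Partials: r_u = (1, 0, 10*u), r_v = (0, 1, 8*v). As functions of (u, v):
  E = r_u · r_u = 100*u^2 + 1,
  F = r_u · r_v = 80*u*v,
  G = r_v · r_v = 64*v^2 + 1.
Evaluating at (u, v) = (1, 0): E = 101, F = 0, G = 1.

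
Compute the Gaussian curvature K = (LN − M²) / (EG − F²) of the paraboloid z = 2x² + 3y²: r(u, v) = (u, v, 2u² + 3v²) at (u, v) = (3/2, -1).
K = 24/5329

Coefficients of the first fundamental form: E = 16*u^2 + 1, F = 24*u*v, G = 36*v^2 + 1.
Coefficients of the second fundamental form: L = 4/sqrt(16*u^2 + 36*v^2 + 1), M = 0, N = 6/sqrt(16*u^2 + 36*v^2 + 1).
Assemble K = (LN − M²)/(EG − F²) = 24/(256*u^4 + 1152*u^2*v^2 + 32*u^2 + 1296*v^4 + 72*v^2 + 1). At (u, v) = (3/2, -1): K = 24/5329.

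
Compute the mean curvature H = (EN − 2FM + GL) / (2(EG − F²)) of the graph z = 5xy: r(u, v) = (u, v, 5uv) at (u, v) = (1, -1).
H = 125*sqrt(51)/2601

With E = 25*v^2 + 1, F = 25*u*v, G = 25*u^2 + 1, L = 0, M = 5/sqrt(25*u^2 + 25*v^2 + 1), N = 0, assemble
  H = (EN − 2FM + GL) / (2(EG − F²)) = -125*u*v/(25*u^2 + 25*v^2 + 1)^(3/2).
At (u, v) = (1, -1): H = 125*sqrt(51)/2601.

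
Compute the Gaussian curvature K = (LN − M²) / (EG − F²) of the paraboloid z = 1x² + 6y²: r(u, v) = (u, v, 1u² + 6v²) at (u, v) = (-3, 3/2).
K = 24/130321

Coefficients of the first fundamental form: E = 4*u^2 + 1, F = 24*u*v, G = 144*v^2 + 1.
Coefficients of the second fundamental form: L = 2/sqrt(4*u^2 + 144*v^2 + 1), M = 0, N = 12/sqrt(4*u^2 + 144*v^2 + 1).
Assemble K = (LN − M²)/(EG − F²) = 24/(16*u^4 + 1152*u^2*v^2 + 8*u^2 + 20736*v^4 + 288*v^2 + 1). At (u, v) = (-3, 3/2): K = 24/130321.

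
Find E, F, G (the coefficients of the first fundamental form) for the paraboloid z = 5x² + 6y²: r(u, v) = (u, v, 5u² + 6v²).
E = 100*u^2 + 1;  F = 120*u*v;  G = 144*v^2 + 1

Compute partials: r_u = (1, 0, 10*u), r_v = (0, 1, 12*v). Then
  E = r_u · r_u = 100*u^2 + 1,
  F = r_u · r_v = 120*u*v,
  G = r_v · r_v = 144*v^2 + 1.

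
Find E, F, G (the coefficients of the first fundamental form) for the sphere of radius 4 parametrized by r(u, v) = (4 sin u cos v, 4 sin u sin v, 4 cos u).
E = 16;  F = 0;  G = 16*sin(u)^2

Compute partials: r_u = (4*cos(u)*cos(v), 4*sin(v)*cos(u), -4*sin(u)), r_v = (-4*sin(u)*sin(v), 4*sin(u)*cos(v), 0). Then
  E = r_u · r_u = 16,
  F = r_u · r_v = 0,
  G = r_v · r_v = 16*sin(u)^2.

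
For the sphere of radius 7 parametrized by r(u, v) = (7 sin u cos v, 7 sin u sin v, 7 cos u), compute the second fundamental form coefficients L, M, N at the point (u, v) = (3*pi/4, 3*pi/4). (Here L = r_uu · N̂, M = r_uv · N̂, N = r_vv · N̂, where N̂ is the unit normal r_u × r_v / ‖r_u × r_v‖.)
L = -7;  M = 0;  N = -7/2

Compute the unit normal N̂(u, v) = (sin(u)^2*cos(v)/Abs(sin(u)), sin(u)^2*sin(v)/Abs(sin(u)), sin(2*u)/(2*Abs(sin(u)))), and the second partials r_uu, r_uv, r_vv. Take dot products:
  L(u, v) = r_uu · N̂ = -7*sin(u)/Abs(sin(u)),
  M(u, v) = r_uv · N̂ = 0,
  N(u, v) = r_vv · N̂ = -7*sin(u)^3/Abs(sin(u)).
Evaluating at (u, v) = (3*pi/4, 3*pi/4):
  L = -7, M = 0, N = -7/2.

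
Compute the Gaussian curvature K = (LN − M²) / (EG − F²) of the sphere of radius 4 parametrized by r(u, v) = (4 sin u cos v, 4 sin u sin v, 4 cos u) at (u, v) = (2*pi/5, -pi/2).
K = 1/16

Coefficients of the first fundamental form: E = 16, F = 0, G = 16*sin(u)^2.
Coefficients of the second fundamental form: L = -4*sin(u)/Abs(sin(u)), M = 0, N = -4*sin(u)^3/Abs(sin(u)).
Assemble K = (LN − M²)/(EG − F²) = 1/16. At (u, v) = (2*pi/5, -pi/2): K = 1/16.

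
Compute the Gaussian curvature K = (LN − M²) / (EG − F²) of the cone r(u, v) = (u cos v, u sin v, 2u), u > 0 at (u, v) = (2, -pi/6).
K = 0

Coefficients of the first fundamental form: E = 5, F = 0, G = u^2.
Coefficients of the second fundamental form: L = 0, M = 0, N = 2*sqrt(5)*u^2/(5*Abs(u)).
Assemble K = (LN − M²)/(EG − F²) = 0. At (u, v) = (2, -pi/6): K = 0.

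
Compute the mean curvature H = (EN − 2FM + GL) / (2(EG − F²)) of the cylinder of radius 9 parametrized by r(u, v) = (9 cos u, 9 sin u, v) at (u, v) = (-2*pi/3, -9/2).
H = -1/18

With E = 81, F = 0, G = 1, L = -9, M = 0, N = 0, assemble
  H = (EN − 2FM + GL) / (2(EG − F²)) = -1/18.
At (u, v) = (-2*pi/3, -9/2): H = -1/18.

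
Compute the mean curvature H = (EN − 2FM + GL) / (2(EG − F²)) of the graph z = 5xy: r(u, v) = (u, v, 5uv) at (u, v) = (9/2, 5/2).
H = -5625*sqrt(2654)/3521858

With E = 25*v^2 + 1, F = 25*u*v, G = 25*u^2 + 1, L = 0, M = 5/sqrt(25*u^2 + 25*v^2 + 1), N = 0, assemble
  H = (EN − 2FM + GL) / (2(EG − F²)) = -125*u*v/(25*u^2 + 25*v^2 + 1)^(3/2).
At (u, v) = (9/2, 5/2): H = -5625*sqrt(2654)/3521858.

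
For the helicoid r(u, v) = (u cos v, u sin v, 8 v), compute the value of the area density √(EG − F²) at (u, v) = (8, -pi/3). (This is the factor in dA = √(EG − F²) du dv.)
√(EG − F²)|_{(8, -pi/3)} = 8*sqrt(2)

E = 1, F = 0, G = u^2 + 64, so EG − F² = u^2 + 64. Taking the positive square root: √(EG − F²) = sqrt(u^2 + 64). At (u, v) = (8, -pi/3): 8*sqrt(2).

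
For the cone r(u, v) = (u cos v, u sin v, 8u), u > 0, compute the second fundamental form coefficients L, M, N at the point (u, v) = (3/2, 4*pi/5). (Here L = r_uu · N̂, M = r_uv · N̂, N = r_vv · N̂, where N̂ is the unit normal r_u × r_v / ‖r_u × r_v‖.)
L = 0;  M = 0;  N = 12*sqrt(65)/65

Compute the unit normal N̂(u, v) = (-8*sqrt(65)*u*cos(v)/(65*Abs(u)), -8*sqrt(65)*u*sin(v)/(65*Abs(u)), sqrt(65)*u/(65*Abs(u))), and the second partials r_uu, r_uv, r_vv. Take dot products:
  L(u, v) = r_uu · N̂ = 0,
  M(u, v) = r_uv · N̂ = 0,
  N(u, v) = r_vv · N̂ = 8*sqrt(65)*u^2/(65*Abs(u)).
Evaluating at (u, v) = (3/2, 4*pi/5):
  L = 0, M = 0, N = 12*sqrt(65)/65.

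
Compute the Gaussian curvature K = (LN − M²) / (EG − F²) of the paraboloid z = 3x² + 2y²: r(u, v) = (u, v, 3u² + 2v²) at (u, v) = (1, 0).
K = 24/1369

Coefficients of the first fundamental form: E = 36*u^2 + 1, F = 24*u*v, G = 16*v^2 + 1.
Coefficients of the second fundamental form: L = 6/sqrt(36*u^2 + 16*v^2 + 1), M = 0, N = 4/sqrt(36*u^2 + 16*v^2 + 1).
Assemble K = (LN − M²)/(EG − F²) = 24/(1296*u^4 + 1152*u^2*v^2 + 72*u^2 + 256*v^4 + 32*v^2 + 1). At (u, v) = (1, 0): K = 24/1369.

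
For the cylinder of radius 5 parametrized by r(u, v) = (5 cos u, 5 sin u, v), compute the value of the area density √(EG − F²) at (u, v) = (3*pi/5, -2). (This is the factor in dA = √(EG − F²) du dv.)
√(EG − F²)|_{(3*pi/5, -2)} = 5

E = 25, F = 0, G = 1, so EG − F² = 25. Taking the positive square root: √(EG − F²) = 5. At (u, v) = (3*pi/5, -2): 5.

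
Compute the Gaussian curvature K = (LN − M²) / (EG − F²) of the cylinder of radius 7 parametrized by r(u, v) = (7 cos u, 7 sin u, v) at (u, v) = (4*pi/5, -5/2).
K = 0

Coefficients of the first fundamental form: E = 49, F = 0, G = 1.
Coefficients of the second fundamental form: L = -7, M = 0, N = 0.
Assemble K = (LN − M²)/(EG − F²) = 0. At (u, v) = (4*pi/5, -5/2): K = 0.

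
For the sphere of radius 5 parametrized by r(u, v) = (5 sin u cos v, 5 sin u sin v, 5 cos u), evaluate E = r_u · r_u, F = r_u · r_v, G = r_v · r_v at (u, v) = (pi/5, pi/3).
E = 25;  F = 0;  G = 125/8 - 25*sqrt(5)/8

Partials: r_u = (5*cos(u)*cos(v), 5*sin(v)*cos(u), -5*sin(u)), r_v = (-5*sin(u)*sin(v), 5*sin(u)*cos(v), 0). As functions of (u, v):
  E = r_u · r_u = 25,
  F = r_u · r_v = 0,
  G = r_v · r_v = 25*sin(u)^2.
Evaluating at (u, v) = (pi/5, pi/3): E = 25, F = 0, G = 125/8 - 25*sqrt(5)/8.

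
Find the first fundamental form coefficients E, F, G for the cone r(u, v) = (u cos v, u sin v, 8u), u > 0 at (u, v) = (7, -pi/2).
E = 65;  F = 0;  G = 49

Partials: r_u = (cos(v), sin(v), 8), r_v = (-u*sin(v), u*cos(v), 0). As functions of (u, v):
  E = r_u · r_u = 65,
  F = r_u · r_v = 0,
  G = r_v · r_v = u^2.
Evaluating at (u, v) = (7, -pi/2): E = 65, F = 0, G = 49.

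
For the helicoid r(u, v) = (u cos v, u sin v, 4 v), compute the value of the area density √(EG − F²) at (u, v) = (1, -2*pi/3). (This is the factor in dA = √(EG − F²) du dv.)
√(EG − F²)|_{(1, -2*pi/3)} = sqrt(17)

E = 1, F = 0, G = u^2 + 16, so EG − F² = u^2 + 16. Taking the positive square root: √(EG − F²) = sqrt(u^2 + 16). At (u, v) = (1, -2*pi/3): sqrt(17).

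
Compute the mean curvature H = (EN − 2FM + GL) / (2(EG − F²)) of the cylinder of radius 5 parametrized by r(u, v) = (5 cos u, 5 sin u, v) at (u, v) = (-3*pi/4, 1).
H = -1/10

With E = 25, F = 0, G = 1, L = -5, M = 0, N = 0, assemble
  H = (EN − 2FM + GL) / (2(EG − F²)) = -1/10.
At (u, v) = (-3*pi/4, 1): H = -1/10.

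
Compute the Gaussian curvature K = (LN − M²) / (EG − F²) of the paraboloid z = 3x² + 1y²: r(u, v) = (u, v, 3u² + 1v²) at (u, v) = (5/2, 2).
K = 3/14641

Coefficients of the first fundamental form: E = 36*u^2 + 1, F = 12*u*v, G = 4*v^2 + 1.
Coefficients of the second fundamental form: L = 6/sqrt(36*u^2 + 4*v^2 + 1), M = 0, N = 2/sqrt(36*u^2 + 4*v^2 + 1).
Assemble K = (LN − M²)/(EG − F²) = 12/(1296*u^4 + 288*u^2*v^2 + 72*u^2 + 16*v^4 + 8*v^2 + 1). At (u, v) = (5/2, 2): K = 3/14641.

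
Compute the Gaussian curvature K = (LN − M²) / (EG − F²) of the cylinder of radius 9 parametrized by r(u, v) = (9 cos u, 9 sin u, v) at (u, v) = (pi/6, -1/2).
K = 0

Coefficients of the first fundamental form: E = 81, F = 0, G = 1.
Coefficients of the second fundamental form: L = -9, M = 0, N = 0.
Assemble K = (LN − M²)/(EG − F²) = 0. At (u, v) = (pi/6, -1/2): K = 0.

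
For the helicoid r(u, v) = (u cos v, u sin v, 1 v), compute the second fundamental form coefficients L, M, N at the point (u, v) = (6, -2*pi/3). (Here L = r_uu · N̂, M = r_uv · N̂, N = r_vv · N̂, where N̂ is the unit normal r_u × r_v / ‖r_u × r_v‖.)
L = 0;  M = -sqrt(37)/37;  N = 0

Compute the unit normal N̂(u, v) = (sin(v)/sqrt(u^2 + 1), -cos(v)/sqrt(u^2 + 1), u/sqrt(u^2 + 1)), and the second partials r_uu, r_uv, r_vv. Take dot products:
  L(u, v) = r_uu · N̂ = 0,
  M(u, v) = r_uv · N̂ = -1/sqrt(u^2 + 1),
  N(u, v) = r_vv · N̂ = 0.
Evaluating at (u, v) = (6, -2*pi/3):
  L = 0, M = -sqrt(37)/37, N = 0.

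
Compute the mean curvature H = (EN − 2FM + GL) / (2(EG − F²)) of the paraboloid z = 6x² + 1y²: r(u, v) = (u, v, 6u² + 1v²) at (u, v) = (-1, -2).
H = 247*sqrt(161)/25921

With E = 144*u^2 + 1, F = 24*u*v, G = 4*v^2 + 1, L = 12/sqrt(144*u^2 + 4*v^2 + 1), M = 0, N = 2/sqrt(144*u^2 + 4*v^2 + 1), assemble
  H = (EN − 2FM + GL) / (2(EG − F²)) = (144*u^2 + 24*v^2 + 7)/(144*u^2 + 4*v^2 + 1)^(3/2).
At (u, v) = (-1, -2): H = 247*sqrt(161)/25921.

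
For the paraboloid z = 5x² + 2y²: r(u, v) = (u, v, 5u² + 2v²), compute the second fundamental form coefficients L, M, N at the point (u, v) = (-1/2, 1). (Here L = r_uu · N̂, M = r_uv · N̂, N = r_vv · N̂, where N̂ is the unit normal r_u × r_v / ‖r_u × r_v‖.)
L = 5*sqrt(42)/21;  M = 0;  N = 2*sqrt(42)/21

Compute the unit normal N̂(u, v) = (-10*u/sqrt(100*u^2 + 16*v^2 + 1), -4*v/sqrt(100*u^2 + 16*v^2 + 1), 1/sqrt(100*u^2 + 16*v^2 + 1)), and the second partials r_uu, r_uv, r_vv. Take dot products:
  L(u, v) = r_uu · N̂ = 10/sqrt(100*u^2 + 16*v^2 + 1),
  M(u, v) = r_uv · N̂ = 0,
  N(u, v) = r_vv · N̂ = 4/sqrt(100*u^2 + 16*v^2 + 1).
Evaluating at (u, v) = (-1/2, 1):
  L = 5*sqrt(42)/21, M = 0, N = 2*sqrt(42)/21.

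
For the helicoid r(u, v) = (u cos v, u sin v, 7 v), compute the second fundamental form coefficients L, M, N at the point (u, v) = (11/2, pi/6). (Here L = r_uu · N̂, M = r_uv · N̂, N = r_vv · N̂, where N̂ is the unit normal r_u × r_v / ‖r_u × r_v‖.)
L = 0;  M = -14*sqrt(317)/317;  N = 0

Compute the unit normal N̂(u, v) = (7*sin(v)/sqrt(u^2 + 49), -7*cos(v)/sqrt(u^2 + 49), u/sqrt(u^2 + 49)), and the second partials r_uu, r_uv, r_vv. Take dot products:
  L(u, v) = r_uu · N̂ = 0,
  M(u, v) = r_uv · N̂ = -7/sqrt(u^2 + 49),
  N(u, v) = r_vv · N̂ = 0.
Evaluating at (u, v) = (11/2, pi/6):
  L = 0, M = -14*sqrt(317)/317, N = 0.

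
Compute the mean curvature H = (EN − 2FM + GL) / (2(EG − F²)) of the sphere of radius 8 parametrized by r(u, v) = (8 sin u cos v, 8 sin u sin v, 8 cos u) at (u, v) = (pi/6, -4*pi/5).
H = -1/8

With E = 64, F = 0, G = 64*sin(u)^2, L = -8*sin(u)/Abs(sin(u)), M = 0, N = -8*sin(u)^3/Abs(sin(u)), assemble
  H = (EN − 2FM + GL) / (2(EG − F²)) = -sin(u)/(8*Abs(sin(u))).
At (u, v) = (pi/6, -4*pi/5): H = -1/8.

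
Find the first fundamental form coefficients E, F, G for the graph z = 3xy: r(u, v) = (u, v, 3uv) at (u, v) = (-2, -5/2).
E = 229/4;  F = 45;  G = 37

Partials: r_u = (1, 0, 3*v), r_v = (0, 1, 3*u). As functions of (u, v):
  E = r_u · r_u = 9*v^2 + 1,
  F = r_u · r_v = 9*u*v,
  G = r_v · r_v = 9*u^2 + 1.
Evaluating at (u, v) = (-2, -5/2): E = 229/4, F = 45, G = 37.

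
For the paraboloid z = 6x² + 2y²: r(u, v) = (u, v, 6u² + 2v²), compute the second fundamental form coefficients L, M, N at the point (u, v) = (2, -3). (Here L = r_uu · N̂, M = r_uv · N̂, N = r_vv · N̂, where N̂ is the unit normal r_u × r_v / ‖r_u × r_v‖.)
L = 12*sqrt(721)/721;  M = 0;  N = 4*sqrt(721)/721

Compute the unit normal N̂(u, v) = (-12*u/sqrt(144*u^2 + 16*v^2 + 1), -4*v/sqrt(144*u^2 + 16*v^2 + 1), 1/sqrt(144*u^2 + 16*v^2 + 1)), and the second partials r_uu, r_uv, r_vv. Take dot products:
  L(u, v) = r_uu · N̂ = 12/sqrt(144*u^2 + 16*v^2 + 1),
  M(u, v) = r_uv · N̂ = 0,
  N(u, v) = r_vv · N̂ = 4/sqrt(144*u^2 + 16*v^2 + 1).
Evaluating at (u, v) = (2, -3):
  L = 12*sqrt(721)/721, M = 0, N = 4*sqrt(721)/721.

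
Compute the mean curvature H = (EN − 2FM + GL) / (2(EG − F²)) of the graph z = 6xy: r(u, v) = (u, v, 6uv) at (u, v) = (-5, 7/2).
H = 945*sqrt(1342)/450241

With E = 36*v^2 + 1, F = 36*u*v, G = 36*u^2 + 1, L = 0, M = 6/sqrt(36*u^2 + 36*v^2 + 1), N = 0, assemble
  H = (EN − 2FM + GL) / (2(EG − F²)) = -216*u*v/(36*u^2 + 36*v^2 + 1)^(3/2).
At (u, v) = (-5, 7/2): H = 945*sqrt(1342)/450241.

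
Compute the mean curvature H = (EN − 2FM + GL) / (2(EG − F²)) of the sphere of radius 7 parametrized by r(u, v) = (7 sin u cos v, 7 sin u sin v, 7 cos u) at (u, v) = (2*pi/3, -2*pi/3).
H = -1/7

With E = 49, F = 0, G = 49*sin(u)^2, L = -7*sin(u)/Abs(sin(u)), M = 0, N = -7*sin(u)^3/Abs(sin(u)), assemble
  H = (EN − 2FM + GL) / (2(EG − F²)) = -sin(u)/(7*Abs(sin(u))).
At (u, v) = (2*pi/3, -2*pi/3): H = -1/7.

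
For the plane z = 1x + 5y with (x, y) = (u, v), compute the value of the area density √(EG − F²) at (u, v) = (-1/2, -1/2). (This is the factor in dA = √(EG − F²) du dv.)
√(EG − F²)|_{(-1/2, -1/2)} = 3*sqrt(3)

E = 2, F = 5, G = 26, so EG − F² = 27. Taking the positive square root: √(EG − F²) = 3*sqrt(3). At (u, v) = (-1/2, -1/2): 3*sqrt(3).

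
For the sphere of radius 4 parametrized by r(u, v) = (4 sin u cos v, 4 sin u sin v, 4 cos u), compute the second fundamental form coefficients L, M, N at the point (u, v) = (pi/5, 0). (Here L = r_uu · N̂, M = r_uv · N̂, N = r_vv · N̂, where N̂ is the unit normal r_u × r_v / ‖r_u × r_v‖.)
L = -4;  M = 0;  N = -5/2 + sqrt(5)/2

Compute the unit normal N̂(u, v) = (sin(u)^2*cos(v)/Abs(sin(u)), sin(u)^2*sin(v)/Abs(sin(u)), sin(2*u)/(2*Abs(sin(u)))), and the second partials r_uu, r_uv, r_vv. Take dot products:
  L(u, v) = r_uu · N̂ = -4*sin(u)/Abs(sin(u)),
  M(u, v) = r_uv · N̂ = 0,
  N(u, v) = r_vv · N̂ = -4*sin(u)^3/Abs(sin(u)).
Evaluating at (u, v) = (pi/5, 0):
  L = -4, M = 0, N = -5/2 + sqrt(5)/2.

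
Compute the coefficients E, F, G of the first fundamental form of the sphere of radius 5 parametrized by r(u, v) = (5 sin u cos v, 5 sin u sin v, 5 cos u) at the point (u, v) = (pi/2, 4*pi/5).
E = 25;  F = 0;  G = 25

Partials: r_u = (5*cos(u)*cos(v), 5*sin(v)*cos(u), -5*sin(u)), r_v = (-5*sin(u)*sin(v), 5*sin(u)*cos(v), 0). As functions of (u, v):
  E = r_u · r_u = 25,
  F = r_u · r_v = 0,
  G = r_v · r_v = 25*sin(u)^2.
Evaluating at (u, v) = (pi/2, 4*pi/5): E = 25, F = 0, G = 25.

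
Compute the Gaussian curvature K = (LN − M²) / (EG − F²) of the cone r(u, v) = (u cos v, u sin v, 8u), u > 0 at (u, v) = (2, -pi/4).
K = 0

Coefficients of the first fundamental form: E = 65, F = 0, G = u^2.
Coefficients of the second fundamental form: L = 0, M = 0, N = 8*sqrt(65)*u^2/(65*Abs(u)).
Assemble K = (LN − M²)/(EG − F²) = 0. At (u, v) = (2, -pi/4): K = 0.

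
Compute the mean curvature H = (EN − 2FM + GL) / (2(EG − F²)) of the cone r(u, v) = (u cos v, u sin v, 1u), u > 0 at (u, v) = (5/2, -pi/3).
H = sqrt(2)/10

With E = 2, F = 0, G = u^2, L = 0, M = 0, N = sqrt(2)*u^2/(2*Abs(u)), assemble
  H = (EN − 2FM + GL) / (2(EG − F²)) = sqrt(2)/(4*Abs(u)).
At (u, v) = (5/2, -pi/3): H = sqrt(2)/10.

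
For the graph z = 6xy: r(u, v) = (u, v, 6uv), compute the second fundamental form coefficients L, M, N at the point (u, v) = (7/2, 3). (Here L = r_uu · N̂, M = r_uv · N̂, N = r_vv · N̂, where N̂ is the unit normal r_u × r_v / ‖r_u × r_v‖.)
L = 0;  M = 3*sqrt(766)/383;  N = 0

Compute the unit normal N̂(u, v) = (-6*v/sqrt(36*u^2 + 36*v^2 + 1), -6*u/sqrt(36*u^2 + 36*v^2 + 1), 1/sqrt(36*u^2 + 36*v^2 + 1)), and the second partials r_uu, r_uv, r_vv. Take dot products:
  L(u, v) = r_uu · N̂ = 0,
  M(u, v) = r_uv · N̂ = 6/sqrt(36*u^2 + 36*v^2 + 1),
  N(u, v) = r_vv · N̂ = 0.
Evaluating at (u, v) = (7/2, 3):
  L = 0, M = 3*sqrt(766)/383, N = 0.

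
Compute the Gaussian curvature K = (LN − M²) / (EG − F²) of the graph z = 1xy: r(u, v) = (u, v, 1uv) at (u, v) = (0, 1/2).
K = -16/25

Coefficients of the first fundamental form: E = v^2 + 1, F = u*v, G = u^2 + 1.
Coefficients of the second fundamental form: L = 0, M = 1/sqrt(u^2 + v^2 + 1), N = 0.
Assemble K = (LN − M²)/(EG − F²) = 1/((u^2*v^2 - (u^2 + 1)*(v^2 + 1))*(u^2 + v^2 + 1)). At (u, v) = (0, 1/2): K = -16/25.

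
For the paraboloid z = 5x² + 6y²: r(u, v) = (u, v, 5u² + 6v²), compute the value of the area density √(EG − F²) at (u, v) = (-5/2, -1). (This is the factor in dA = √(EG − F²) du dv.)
√(EG − F²)|_{(-5/2, -1)} = sqrt(770)

E = 100*u^2 + 1, F = 120*u*v, G = 144*v^2 + 1, so EG − F² = 100*u^2 + 144*v^2 + 1. Taking the positive square root: √(EG − F²) = sqrt(100*u^2 + 144*v^2 + 1). At (u, v) = (-5/2, -1): sqrt(770).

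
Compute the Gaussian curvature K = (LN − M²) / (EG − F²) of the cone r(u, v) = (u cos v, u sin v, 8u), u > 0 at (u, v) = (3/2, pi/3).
K = 0

Coefficients of the first fundamental form: E = 65, F = 0, G = u^2.
Coefficients of the second fundamental form: L = 0, M = 0, N = 8*sqrt(65)*u^2/(65*Abs(u)).
Assemble K = (LN − M²)/(EG − F²) = 0. At (u, v) = (3/2, pi/3): K = 0.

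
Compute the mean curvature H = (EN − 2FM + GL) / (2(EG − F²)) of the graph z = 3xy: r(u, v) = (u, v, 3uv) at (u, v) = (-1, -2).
H = -27*sqrt(46)/1058

With E = 9*v^2 + 1, F = 9*u*v, G = 9*u^2 + 1, L = 0, M = 3/sqrt(9*u^2 + 9*v^2 + 1), N = 0, assemble
  H = (EN − 2FM + GL) / (2(EG − F²)) = -27*u*v/(9*u^2 + 9*v^2 + 1)^(3/2).
At (u, v) = (-1, -2): H = -27*sqrt(46)/1058.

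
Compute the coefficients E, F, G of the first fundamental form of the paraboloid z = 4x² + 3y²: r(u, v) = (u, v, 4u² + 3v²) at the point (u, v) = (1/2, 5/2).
E = 17;  F = 60;  G = 226

Partials: r_u = (1, 0, 8*u), r_v = (0, 1, 6*v). As functions of (u, v):
  E = r_u · r_u = 64*u^2 + 1,
  F = r_u · r_v = 48*u*v,
  G = r_v · r_v = 36*v^2 + 1.
Evaluating at (u, v) = (1/2, 5/2): E = 17, F = 60, G = 226.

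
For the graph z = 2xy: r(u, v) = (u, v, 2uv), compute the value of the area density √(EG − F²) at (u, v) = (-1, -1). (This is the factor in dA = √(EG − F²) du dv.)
√(EG − F²)|_{(-1, -1)} = 3

E = 4*v^2 + 1, F = 4*u*v, G = 4*u^2 + 1, so EG − F² = 4*u^2 + 4*v^2 + 1. Taking the positive square root: √(EG − F²) = sqrt(4*u^2 + 4*v^2 + 1). At (u, v) = (-1, -1): 3.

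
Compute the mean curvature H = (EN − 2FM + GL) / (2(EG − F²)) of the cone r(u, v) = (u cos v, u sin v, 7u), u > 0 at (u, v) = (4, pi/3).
H = 7*sqrt(2)/80

With E = 50, F = 0, G = u^2, L = 0, M = 0, N = 7*sqrt(2)*u^2/(10*Abs(u)), assemble
  H = (EN − 2FM + GL) / (2(EG − F²)) = 7*sqrt(2)/(20*Abs(u)).
At (u, v) = (4, pi/3): H = 7*sqrt(2)/80.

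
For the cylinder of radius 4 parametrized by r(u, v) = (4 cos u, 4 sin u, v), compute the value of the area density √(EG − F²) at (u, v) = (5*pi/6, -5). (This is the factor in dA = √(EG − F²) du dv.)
√(EG − F²)|_{(5*pi/6, -5)} = 4

E = 16, F = 0, G = 1, so EG − F² = 16. Taking the positive square root: √(EG − F²) = 4. At (u, v) = (5*pi/6, -5): 4.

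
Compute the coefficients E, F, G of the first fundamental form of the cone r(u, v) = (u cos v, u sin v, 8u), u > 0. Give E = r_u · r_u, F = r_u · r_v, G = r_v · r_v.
E = 65;  F = 0;  G = u^2

Compute partials: r_u = (cos(v), sin(v), 8), r_v = (-u*sin(v), u*cos(v), 0). Then
  E = r_u · r_u = 65,
  F = r_u · r_v = 0,
  G = r_v · r_v = u^2.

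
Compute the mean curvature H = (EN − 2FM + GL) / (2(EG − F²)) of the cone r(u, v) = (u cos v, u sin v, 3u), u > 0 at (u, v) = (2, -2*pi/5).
H = 3*sqrt(10)/40

With E = 10, F = 0, G = u^2, L = 0, M = 0, N = 3*sqrt(10)*u^2/(10*Abs(u)), assemble
  H = (EN − 2FM + GL) / (2(EG − F²)) = 3*sqrt(10)/(20*Abs(u)).
At (u, v) = (2, -2*pi/5): H = 3*sqrt(10)/40.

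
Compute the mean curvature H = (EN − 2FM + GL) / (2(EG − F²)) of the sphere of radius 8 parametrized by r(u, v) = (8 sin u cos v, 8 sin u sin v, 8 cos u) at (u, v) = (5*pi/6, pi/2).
H = -1/8

With E = 64, F = 0, G = 64*sin(u)^2, L = -8*sin(u)/Abs(sin(u)), M = 0, N = -8*sin(u)^3/Abs(sin(u)), assemble
  H = (EN − 2FM + GL) / (2(EG − F²)) = -sin(u)/(8*Abs(sin(u))).
At (u, v) = (5*pi/6, pi/2): H = -1/8.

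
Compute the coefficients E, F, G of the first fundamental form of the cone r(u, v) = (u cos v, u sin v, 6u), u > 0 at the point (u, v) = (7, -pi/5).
E = 37;  F = 0;  G = 49

Partials: r_u = (cos(v), sin(v), 6), r_v = (-u*sin(v), u*cos(v), 0). As functions of (u, v):
  E = r_u · r_u = 37,
  F = r_u · r_v = 0,
  G = r_v · r_v = u^2.
Evaluating at (u, v) = (7, -pi/5): E = 37, F = 0, G = 49.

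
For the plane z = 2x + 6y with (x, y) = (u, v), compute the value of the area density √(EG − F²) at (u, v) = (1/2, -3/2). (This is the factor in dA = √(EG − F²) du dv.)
√(EG − F²)|_{(1/2, -3/2)} = sqrt(41)

E = 5, F = 12, G = 37, so EG − F² = 41. Taking the positive square root: √(EG − F²) = sqrt(41). At (u, v) = (1/2, -3/2): sqrt(41).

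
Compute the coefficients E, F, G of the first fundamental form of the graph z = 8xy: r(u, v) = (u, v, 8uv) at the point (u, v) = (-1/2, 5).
E = 1601;  F = -160;  G = 17

Partials: r_u = (1, 0, 8*v), r_v = (0, 1, 8*u). As functions of (u, v):
  E = r_u · r_u = 64*v^2 + 1,
  F = r_u · r_v = 64*u*v,
  G = r_v · r_v = 64*u^2 + 1.
Evaluating at (u, v) = (-1/2, 5): E = 1601, F = -160, G = 17.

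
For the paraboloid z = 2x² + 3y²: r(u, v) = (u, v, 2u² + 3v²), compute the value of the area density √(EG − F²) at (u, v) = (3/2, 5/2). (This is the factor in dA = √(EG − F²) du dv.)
√(EG − F²)|_{(3/2, 5/2)} = sqrt(262)

E = 16*u^2 + 1, F = 24*u*v, G = 36*v^2 + 1, so EG − F² = 16*u^2 + 36*v^2 + 1. Taking the positive square root: √(EG − F²) = sqrt(16*u^2 + 36*v^2 + 1). At (u, v) = (3/2, 5/2): sqrt(262).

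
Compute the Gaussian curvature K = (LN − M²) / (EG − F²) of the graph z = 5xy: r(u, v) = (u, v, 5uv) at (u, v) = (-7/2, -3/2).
K = -100/528529

Coefficients of the first fundamental form: E = 25*v^2 + 1, F = 25*u*v, G = 25*u^2 + 1.
Coefficients of the second fundamental form: L = 0, M = 5/sqrt(25*u^2 + 25*v^2 + 1), N = 0.
Assemble K = (LN − M²)/(EG − F²) = -25/(625*u^4 + 1250*u^2*v^2 + 50*u^2 + 625*v^4 + 50*v^2 + 1). At (u, v) = (-7/2, -3/2): K = -100/528529.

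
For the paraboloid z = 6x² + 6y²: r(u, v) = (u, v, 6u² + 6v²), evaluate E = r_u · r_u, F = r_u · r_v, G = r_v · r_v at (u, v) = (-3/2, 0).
E = 325;  F = 0;  G = 1

Partials: r_u = (1, 0, 12*u), r_v = (0, 1, 12*v). As functions of (u, v):
  E = r_u · r_u = 144*u^2 + 1,
  F = r_u · r_v = 144*u*v,
  G = r_v · r_v = 144*v^2 + 1.
Evaluating at (u, v) = (-3/2, 0): E = 325, F = 0, G = 1.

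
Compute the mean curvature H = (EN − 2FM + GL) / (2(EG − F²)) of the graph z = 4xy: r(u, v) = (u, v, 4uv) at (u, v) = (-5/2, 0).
H = 0

With E = 16*v^2 + 1, F = 16*u*v, G = 16*u^2 + 1, L = 0, M = 4/sqrt(16*u^2 + 16*v^2 + 1), N = 0, assemble
  H = (EN − 2FM + GL) / (2(EG − F²)) = -64*u*v/(16*u^2 + 16*v^2 + 1)^(3/2).
At (u, v) = (-5/2, 0): H = 0.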